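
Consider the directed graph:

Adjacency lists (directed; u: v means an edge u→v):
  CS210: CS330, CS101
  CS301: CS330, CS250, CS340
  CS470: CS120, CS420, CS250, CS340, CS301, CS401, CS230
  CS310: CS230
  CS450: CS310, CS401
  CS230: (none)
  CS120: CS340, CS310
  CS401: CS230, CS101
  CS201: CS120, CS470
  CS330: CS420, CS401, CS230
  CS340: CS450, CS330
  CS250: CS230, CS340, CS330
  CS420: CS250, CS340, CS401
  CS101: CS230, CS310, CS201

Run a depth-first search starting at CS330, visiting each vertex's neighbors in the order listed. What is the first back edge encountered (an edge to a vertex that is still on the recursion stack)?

DFS from CS330 (visiting each vertex's neighbors in the order listed); mark gray on enter, black on exit:
CS330 gray
  CS420 gray
    CS250 gray
      CS230 gray
      CS230 black
      CS340 gray
        CS450 gray
          CS310 gray
            CS310→CS230: CS230 black — skip
          CS310 black
          CS401 gray
            CS401→CS230: CS230 black — skip
            CS101 gray
              CS101→CS230: CS230 black — skip
              CS101→CS310: CS310 black — skip
              CS201 gray
                CS120 gray
                  CS120→CS340: CS340 is gray → back edge
First back edge: CS120 → CS340.

CS120→CS340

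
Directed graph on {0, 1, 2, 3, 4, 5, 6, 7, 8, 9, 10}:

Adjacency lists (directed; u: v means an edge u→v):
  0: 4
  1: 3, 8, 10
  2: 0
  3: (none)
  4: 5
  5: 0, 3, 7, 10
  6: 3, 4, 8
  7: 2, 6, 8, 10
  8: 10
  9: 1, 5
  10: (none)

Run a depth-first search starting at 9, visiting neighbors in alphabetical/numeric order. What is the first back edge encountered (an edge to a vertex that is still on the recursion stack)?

4→5

DFS from 9 (visiting neighbors in alphabetical/numeric order); mark gray on enter, black on exit:
9 gray
  1 gray
    3 gray
    3 black
    8 gray
      10 gray
      10 black
    8 black
    1→10: 10 black — skip
  1 black
  5 gray
    0 gray
      4 gray
        4→5: 5 is gray → back edge
First back edge: 4 → 5.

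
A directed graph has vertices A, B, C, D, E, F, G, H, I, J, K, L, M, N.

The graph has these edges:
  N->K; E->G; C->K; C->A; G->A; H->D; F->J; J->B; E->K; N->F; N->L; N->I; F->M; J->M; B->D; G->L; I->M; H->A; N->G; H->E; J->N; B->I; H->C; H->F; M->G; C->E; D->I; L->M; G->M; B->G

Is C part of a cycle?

No

C lies on a cycle iff there is a path from C back to itself.
Exploring from C, it never reaches itself; equivalently, its strongly connected component is a singleton.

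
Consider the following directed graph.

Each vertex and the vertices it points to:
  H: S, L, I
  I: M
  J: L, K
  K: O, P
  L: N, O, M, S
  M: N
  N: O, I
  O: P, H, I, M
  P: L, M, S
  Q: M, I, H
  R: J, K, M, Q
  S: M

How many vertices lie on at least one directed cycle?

8

A vertex is on a directed cycle iff it belongs to a strongly connected component of size ≥ 2 (or has a self-loop).
The vertices on cycles are {H, I, L, M, N, O, P, S} — 8 in total.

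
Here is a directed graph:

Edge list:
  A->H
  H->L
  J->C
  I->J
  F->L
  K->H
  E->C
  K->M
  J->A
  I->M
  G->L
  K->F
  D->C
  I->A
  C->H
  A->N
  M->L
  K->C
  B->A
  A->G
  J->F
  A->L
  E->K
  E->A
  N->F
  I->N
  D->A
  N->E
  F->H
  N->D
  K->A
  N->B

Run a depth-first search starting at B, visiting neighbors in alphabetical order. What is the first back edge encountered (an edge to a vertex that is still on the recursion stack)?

N->B

DFS from B (visiting neighbors in alphabetical order); mark gray on enter, black on exit:
B gray
  A gray
    G gray
      L gray
      L black
    G black
    H gray
      H→L: L black — skip
    H black
    A→L: L black — skip
    N gray
      N→B: B is gray → back edge
First back edge: N → B.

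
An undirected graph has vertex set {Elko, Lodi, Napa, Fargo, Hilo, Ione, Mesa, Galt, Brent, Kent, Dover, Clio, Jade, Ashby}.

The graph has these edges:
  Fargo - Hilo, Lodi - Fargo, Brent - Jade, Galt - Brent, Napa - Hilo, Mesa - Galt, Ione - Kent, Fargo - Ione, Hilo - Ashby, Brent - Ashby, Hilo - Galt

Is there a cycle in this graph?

Yes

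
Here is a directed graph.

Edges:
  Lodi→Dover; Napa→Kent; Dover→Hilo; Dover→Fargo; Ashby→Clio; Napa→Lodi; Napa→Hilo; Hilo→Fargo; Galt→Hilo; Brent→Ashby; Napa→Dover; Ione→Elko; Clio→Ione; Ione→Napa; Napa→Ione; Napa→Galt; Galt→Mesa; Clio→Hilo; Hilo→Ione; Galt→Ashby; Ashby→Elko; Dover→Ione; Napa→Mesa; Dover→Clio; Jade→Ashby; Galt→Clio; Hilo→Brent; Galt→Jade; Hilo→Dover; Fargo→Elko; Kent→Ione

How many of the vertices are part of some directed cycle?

11

A vertex is on a directed cycle iff it belongs to a strongly connected component of size ≥ 2 (or has a self-loop).
The vertices on cycles are {Clio, Galt, Hilo, Ione, Jade, Kent, Lodi, Napa, Ashby, Brent, Dover} — 11 in total.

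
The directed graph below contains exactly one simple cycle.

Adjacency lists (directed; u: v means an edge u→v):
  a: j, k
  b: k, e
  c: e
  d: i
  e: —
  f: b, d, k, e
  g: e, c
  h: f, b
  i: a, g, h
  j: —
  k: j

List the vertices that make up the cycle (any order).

d, f, h, i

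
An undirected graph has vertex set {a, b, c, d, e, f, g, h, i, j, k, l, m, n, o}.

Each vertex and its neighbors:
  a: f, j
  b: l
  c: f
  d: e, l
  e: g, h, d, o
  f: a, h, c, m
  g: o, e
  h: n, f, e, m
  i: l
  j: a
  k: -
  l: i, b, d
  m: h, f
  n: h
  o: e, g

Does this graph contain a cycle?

DFS, tracking each vertex's parent; an edge to a visited non-parent vertex closes a cycle.
Start from b:
visit b (parent –)
  visit l (parent b)
    visit i (parent l)
      i–l: parent, skip
    l–b: parent, skip
    visit d (parent l)
      visit e (parent d)
        visit g (parent e)
          visit o (parent g)
            o–e: e visited and ≠ parent → cycle
Cycle: e – g – o – e.

Yes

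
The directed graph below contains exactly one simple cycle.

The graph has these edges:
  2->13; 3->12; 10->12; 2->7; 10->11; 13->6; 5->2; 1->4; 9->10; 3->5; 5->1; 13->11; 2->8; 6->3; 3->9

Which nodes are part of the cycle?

DFS with gray/black marking from 3:
3 gray
  5 gray
    2 gray
      7 gray
      7 black
      13 gray
        6 gray
          6→3: 3 is gray → back edge
Back edge closes the cycle 3 → 5 → 2 → 13 → 6 → 3; its vertices are {2, 3, 5, 6, 13}.

2, 3, 5, 6, 13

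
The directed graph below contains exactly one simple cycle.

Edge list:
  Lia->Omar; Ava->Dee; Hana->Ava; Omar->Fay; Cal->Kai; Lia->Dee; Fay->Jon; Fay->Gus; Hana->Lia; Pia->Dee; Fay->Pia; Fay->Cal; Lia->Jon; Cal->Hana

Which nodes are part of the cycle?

Cal, Fay, Lia, Hana, Omar

DFS with gray/black marking from Fay:
Fay gray
  Pia gray
    Dee gray
    Dee black
  Pia black
  Gus gray
  Gus black
  Jon gray
  Jon black
  Cal gray
    Kai gray
    Kai black
    Hana gray
      Ava gray
        Ava→Dee: Dee black — skip
      Ava black
      Lia gray
        Lia→Dee: Dee black — skip
        Omar gray
          Omar→Fay: Fay is gray → back edge
Back edge closes the cycle Fay → Cal → Hana → Lia → Omar → Fay; its vertices are {Cal, Fay, Lia, Hana, Omar}.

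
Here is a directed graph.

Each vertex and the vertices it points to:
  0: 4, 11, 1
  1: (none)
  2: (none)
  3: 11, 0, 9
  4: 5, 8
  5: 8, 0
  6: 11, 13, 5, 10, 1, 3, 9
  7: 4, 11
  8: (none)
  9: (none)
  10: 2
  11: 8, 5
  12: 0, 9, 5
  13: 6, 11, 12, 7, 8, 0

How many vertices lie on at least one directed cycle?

6

A vertex is on a directed cycle iff it belongs to a strongly connected component of size ≥ 2 (or has a self-loop).
The vertices on cycles are {0, 4, 5, 6, 11, 13} — 6 in total.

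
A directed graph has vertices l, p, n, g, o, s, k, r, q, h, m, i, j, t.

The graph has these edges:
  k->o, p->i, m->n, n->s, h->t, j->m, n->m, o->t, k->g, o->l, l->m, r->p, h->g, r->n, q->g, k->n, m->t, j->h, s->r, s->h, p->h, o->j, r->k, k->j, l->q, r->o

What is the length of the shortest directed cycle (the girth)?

2

For each vertex v, BFS finds the shortest path from v back to v.
The shortest such closed walk is n → m → n, length 2.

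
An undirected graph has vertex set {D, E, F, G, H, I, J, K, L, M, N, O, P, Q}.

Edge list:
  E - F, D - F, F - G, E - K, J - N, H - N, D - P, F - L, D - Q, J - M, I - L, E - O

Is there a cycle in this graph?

DFS, tracking each vertex's parent; an edge to a visited non-parent vertex closes a cycle.
Start from J:
visit J (parent –)
  visit M (parent J)
    M–J: parent, skip
  visit N (parent J)
    N–J: parent, skip
    visit H (parent N)
      H–N: parent, skip
visit D (parent –)
  visit F (parent D)
    visit L (parent F)
      visit I (parent L)
        I–L: parent, skip
      L–F: parent, skip
    F–D: parent, skip
    visit E (parent F)
      E–F: parent, skip
      visit O (parent E)
        O–E: parent, skip
      visit K (parent E)
        K–E: parent, skip
    visit G (parent F)
      G–F: parent, skip
  visit Q (parent D)
    Q–D: parent, skip
  visit P (parent D)
    P–D: parent, skip
No non-parent visited neighbor found — the graph is a forest.

No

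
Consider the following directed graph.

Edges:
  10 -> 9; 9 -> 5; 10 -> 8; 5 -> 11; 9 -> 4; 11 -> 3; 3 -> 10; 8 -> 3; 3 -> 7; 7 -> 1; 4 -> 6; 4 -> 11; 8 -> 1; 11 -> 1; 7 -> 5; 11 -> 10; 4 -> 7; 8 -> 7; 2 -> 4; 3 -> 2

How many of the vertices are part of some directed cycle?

9

A vertex is on a directed cycle iff it belongs to a strongly connected component of size ≥ 2 (or has a self-loop).
The vertices on cycles are {2, 3, 4, 5, 7, 8, 9, 10, 11} — 9 in total.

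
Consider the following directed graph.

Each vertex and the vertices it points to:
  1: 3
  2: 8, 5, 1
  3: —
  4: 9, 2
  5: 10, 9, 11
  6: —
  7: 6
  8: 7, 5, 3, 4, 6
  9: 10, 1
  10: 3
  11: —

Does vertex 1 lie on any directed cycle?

1 lies on a cycle iff there is a path from 1 back to itself.
Exploring from 1, it never reaches itself; equivalently, its strongly connected component is a singleton.

No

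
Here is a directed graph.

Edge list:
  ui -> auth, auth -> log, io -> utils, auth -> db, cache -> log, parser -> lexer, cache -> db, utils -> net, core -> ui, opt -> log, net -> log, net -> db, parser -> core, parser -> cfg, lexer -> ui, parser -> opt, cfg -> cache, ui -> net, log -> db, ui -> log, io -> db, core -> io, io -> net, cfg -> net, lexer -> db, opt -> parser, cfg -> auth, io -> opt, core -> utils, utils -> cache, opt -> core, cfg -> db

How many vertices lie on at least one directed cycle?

A vertex is on a directed cycle iff it belongs to a strongly connected component of size ≥ 2 (or has a self-loop).
The vertices on cycles are {io, opt, core, parser} — 4 in total.

4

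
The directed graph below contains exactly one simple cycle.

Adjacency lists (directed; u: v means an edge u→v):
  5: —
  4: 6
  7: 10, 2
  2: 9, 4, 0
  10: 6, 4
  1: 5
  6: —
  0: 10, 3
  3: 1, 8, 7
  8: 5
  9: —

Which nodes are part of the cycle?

DFS with gray/black marking from 0:
0 gray
  10 gray
    6 gray
    6 black
    4 gray
      4→6: 6 black — skip
    4 black
  10 black
  3 gray
    1 gray
      5 gray
      5 black
    1 black
    8 gray
      8→5: 5 black — skip
    8 black
    7 gray
      7→10: 10 black — skip
      2 gray
        9 gray
        9 black
        2→4: 4 black — skip
        2→0: 0 is gray → back edge
Back edge closes the cycle 0 → 3 → 7 → 2 → 0; its vertices are {0, 2, 3, 7}.

0, 2, 3, 7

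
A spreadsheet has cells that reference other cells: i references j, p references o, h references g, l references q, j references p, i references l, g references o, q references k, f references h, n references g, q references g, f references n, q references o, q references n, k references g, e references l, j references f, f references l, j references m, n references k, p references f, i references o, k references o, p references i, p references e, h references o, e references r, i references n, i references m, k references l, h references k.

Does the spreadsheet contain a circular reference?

Yes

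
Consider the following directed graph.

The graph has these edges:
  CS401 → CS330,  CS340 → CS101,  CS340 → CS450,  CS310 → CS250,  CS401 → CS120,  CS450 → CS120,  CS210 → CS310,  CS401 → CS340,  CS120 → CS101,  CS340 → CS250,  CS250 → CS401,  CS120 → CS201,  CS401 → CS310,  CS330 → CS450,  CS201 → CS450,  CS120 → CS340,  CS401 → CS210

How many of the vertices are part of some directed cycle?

9

A vertex is on a directed cycle iff it belongs to a strongly connected component of size ≥ 2 (or has a self-loop).
The vertices on cycles are {CS120, CS201, CS210, CS250, CS310, CS330, CS340, CS401, CS450} — 9 in total.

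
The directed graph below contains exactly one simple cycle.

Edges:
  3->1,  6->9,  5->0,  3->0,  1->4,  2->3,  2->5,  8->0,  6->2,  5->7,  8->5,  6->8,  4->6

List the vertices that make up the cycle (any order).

DFS with gray/black marking from 6:
6 gray
  9 gray
  9 black
  2 gray
    3 gray
      0 gray
      0 black
      1 gray
        4 gray
          4→6: 6 is gray → back edge
Back edge closes the cycle 6 → 2 → 3 → 1 → 4 → 6; its vertices are {1, 2, 3, 4, 6}.

1, 2, 3, 4, 6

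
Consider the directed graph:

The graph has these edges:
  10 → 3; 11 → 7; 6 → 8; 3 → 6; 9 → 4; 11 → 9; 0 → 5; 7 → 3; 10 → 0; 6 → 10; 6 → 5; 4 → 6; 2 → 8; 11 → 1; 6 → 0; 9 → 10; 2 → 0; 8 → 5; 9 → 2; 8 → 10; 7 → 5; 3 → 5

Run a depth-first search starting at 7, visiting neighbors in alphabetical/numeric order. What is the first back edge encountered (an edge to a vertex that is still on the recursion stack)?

10->3

DFS from 7 (visiting neighbors in alphabetical/numeric order); mark gray on enter, black on exit:
7 gray
  3 gray
    5 gray
    5 black
    6 gray
      0 gray
        0→5: 5 black — skip
      0 black
      6→5: 5 black — skip
      8 gray
        8→5: 5 black — skip
        10 gray
          10→0: 0 black — skip
          10→3: 3 is gray → back edge
First back edge: 10 → 3.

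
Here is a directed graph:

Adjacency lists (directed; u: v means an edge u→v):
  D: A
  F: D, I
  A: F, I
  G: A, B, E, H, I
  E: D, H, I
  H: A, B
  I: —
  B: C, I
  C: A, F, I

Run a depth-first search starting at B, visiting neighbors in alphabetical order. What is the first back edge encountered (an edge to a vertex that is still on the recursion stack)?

DFS from B (visiting neighbors in alphabetical order); mark gray on enter, black on exit:
B gray
  C gray
    A gray
      F gray
        D gray
          D→A: A is gray → back edge
First back edge: D → A.

D→A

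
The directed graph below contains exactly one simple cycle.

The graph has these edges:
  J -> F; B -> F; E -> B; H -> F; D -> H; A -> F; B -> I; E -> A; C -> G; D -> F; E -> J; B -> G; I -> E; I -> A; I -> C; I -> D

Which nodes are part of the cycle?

B, E, I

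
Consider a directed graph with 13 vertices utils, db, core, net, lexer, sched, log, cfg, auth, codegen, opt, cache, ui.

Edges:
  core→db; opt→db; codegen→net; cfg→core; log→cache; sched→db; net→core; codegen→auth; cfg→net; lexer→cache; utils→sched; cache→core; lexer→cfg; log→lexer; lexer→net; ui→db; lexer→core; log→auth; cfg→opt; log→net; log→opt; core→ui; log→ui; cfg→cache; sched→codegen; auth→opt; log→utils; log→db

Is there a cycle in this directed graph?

No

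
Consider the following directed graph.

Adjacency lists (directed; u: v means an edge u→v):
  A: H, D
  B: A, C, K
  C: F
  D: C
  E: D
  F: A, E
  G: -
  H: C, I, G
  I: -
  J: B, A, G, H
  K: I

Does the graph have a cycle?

Yes

DFS with white/gray/black marking, starting from A:
A gray
  H gray
    C gray
      F gray
        F→A: A is gray → back edge
Back edge found, so a cycle exists: A → H → C → F → A.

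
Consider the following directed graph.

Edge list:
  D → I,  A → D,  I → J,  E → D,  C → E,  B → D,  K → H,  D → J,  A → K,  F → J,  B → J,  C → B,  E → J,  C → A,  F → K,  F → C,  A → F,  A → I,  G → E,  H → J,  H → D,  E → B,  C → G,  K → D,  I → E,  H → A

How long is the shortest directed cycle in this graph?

3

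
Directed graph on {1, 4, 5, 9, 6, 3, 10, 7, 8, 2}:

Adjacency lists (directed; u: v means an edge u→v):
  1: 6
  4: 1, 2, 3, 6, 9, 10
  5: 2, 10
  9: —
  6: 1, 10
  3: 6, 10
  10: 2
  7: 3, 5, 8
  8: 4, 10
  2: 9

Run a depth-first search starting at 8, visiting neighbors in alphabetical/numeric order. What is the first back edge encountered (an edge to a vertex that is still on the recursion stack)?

6->1

DFS from 8 (visiting neighbors in alphabetical/numeric order); mark gray on enter, black on exit:
8 gray
  4 gray
    1 gray
      6 gray
        6→1: 1 is gray → back edge
First back edge: 6 → 1.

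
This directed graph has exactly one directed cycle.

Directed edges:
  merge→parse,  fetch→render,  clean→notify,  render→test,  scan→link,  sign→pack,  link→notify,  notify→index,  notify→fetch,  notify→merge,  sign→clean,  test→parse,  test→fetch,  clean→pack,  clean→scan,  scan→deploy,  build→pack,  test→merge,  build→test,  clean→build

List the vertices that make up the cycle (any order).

test, fetch, render

DFS with gray/black marking from fetch:
fetch gray
  render gray
    test gray
      test→fetch: fetch is gray → back edge
Back edge closes the cycle fetch → render → test → fetch; its vertices are {test, fetch, render}.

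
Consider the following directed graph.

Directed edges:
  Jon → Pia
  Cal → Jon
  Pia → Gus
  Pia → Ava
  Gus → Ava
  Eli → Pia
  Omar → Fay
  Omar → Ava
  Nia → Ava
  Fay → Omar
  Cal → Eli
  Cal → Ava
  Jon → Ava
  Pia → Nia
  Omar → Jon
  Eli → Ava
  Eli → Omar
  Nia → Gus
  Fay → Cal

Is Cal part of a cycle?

Yes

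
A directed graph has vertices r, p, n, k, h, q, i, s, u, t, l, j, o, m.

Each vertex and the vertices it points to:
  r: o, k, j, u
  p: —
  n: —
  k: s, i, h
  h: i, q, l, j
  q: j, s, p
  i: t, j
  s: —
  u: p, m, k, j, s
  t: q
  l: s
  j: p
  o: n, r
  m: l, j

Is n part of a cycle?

No

n lies on a cycle iff there is a path from n back to itself.
Exploring from n, it never reaches itself; equivalently, its strongly connected component is a singleton.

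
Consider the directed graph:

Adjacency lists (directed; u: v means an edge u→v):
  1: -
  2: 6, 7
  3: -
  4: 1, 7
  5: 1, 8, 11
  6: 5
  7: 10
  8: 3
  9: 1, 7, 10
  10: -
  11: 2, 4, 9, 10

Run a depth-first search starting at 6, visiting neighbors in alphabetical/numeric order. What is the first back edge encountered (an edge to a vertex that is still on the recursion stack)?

2->6

DFS from 6 (visiting neighbors in alphabetical/numeric order); mark gray on enter, black on exit:
6 gray
  5 gray
    1 gray
    1 black
    8 gray
      3 gray
      3 black
    8 black
    11 gray
      2 gray
        2→6: 6 is gray → back edge
First back edge: 2 → 6.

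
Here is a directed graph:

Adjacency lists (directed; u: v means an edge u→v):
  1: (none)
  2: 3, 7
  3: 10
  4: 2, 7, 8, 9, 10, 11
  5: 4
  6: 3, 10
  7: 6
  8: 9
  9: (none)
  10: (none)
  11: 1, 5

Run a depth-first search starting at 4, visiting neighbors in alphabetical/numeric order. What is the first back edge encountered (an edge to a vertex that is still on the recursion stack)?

5→4

DFS from 4 (visiting neighbors in alphabetical/numeric order); mark gray on enter, black on exit:
4 gray
  2 gray
    3 gray
      10 gray
      10 black
    3 black
    7 gray
      6 gray
        6→3: 3 black — skip
        6→10: 10 black — skip
      6 black
    7 black
  2 black
  4→7: 7 black — skip
  8 gray
    9 gray
    9 black
  8 black
  4→9: 9 black — skip
  4→10: 10 black — skip
  11 gray
    1 gray
    1 black
    5 gray
      5→4: 4 is gray → back edge
First back edge: 5 → 4.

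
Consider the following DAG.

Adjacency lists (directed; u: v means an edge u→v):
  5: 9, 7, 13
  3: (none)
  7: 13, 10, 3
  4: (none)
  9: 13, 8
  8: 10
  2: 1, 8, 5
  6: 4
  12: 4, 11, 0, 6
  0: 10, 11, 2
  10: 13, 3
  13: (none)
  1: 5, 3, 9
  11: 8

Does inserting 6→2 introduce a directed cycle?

No

Adding 6→2 creates a cycle iff 2 can already reach 6.
Explore from 2: no path reaches 6. The graph stays acyclic.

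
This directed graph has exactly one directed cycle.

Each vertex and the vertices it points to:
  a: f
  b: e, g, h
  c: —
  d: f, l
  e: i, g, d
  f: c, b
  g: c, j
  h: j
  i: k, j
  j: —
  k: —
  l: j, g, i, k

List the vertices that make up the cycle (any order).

DFS with gray/black marking from f:
f gray
  c gray
  c black
  b gray
    e gray
      i gray
        k gray
        k black
        j gray
        j black
      i black
      g gray
        g→c: c black — skip
        g→j: j black — skip
      g black
      d gray
        d→f: f is gray → back edge
Back edge closes the cycle f → b → e → d → f; its vertices are {b, d, e, f}.

b, d, e, f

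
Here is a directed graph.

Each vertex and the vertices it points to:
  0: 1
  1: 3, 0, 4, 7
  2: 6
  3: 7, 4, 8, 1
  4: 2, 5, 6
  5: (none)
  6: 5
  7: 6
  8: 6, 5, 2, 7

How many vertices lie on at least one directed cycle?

3

A vertex is on a directed cycle iff it belongs to a strongly connected component of size ≥ 2 (or has a self-loop).
The vertices on cycles are {0, 1, 3} — 3 in total.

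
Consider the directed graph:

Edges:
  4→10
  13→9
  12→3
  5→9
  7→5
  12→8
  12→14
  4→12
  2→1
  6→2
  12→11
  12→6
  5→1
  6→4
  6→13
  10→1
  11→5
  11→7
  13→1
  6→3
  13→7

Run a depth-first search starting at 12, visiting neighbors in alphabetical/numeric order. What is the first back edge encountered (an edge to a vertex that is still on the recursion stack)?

4->12

DFS from 12 (visiting neighbors in alphabetical/numeric order); mark gray on enter, black on exit:
12 gray
  3 gray
  3 black
  6 gray
    2 gray
      1 gray
      1 black
    2 black
    6→3: 3 black — skip
    4 gray
      10 gray
        10→1: 1 black — skip
      10 black
      4→12: 12 is gray → back edge
First back edge: 4 → 12.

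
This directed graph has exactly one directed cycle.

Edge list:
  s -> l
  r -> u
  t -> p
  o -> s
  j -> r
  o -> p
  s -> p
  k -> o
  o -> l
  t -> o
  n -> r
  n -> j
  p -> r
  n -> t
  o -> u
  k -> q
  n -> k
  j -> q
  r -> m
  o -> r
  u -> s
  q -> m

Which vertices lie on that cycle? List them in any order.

p, r, s, u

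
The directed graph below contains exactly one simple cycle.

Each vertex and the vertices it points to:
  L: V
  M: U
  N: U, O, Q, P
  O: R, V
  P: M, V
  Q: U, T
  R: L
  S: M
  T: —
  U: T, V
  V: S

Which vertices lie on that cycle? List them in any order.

DFS with gray/black marking from M:
M gray
  U gray
    T gray
    T black
    V gray
      S gray
        S→M: M is gray → back edge
Back edge closes the cycle M → U → V → S → M; its vertices are {M, S, U, V}.

M, S, U, V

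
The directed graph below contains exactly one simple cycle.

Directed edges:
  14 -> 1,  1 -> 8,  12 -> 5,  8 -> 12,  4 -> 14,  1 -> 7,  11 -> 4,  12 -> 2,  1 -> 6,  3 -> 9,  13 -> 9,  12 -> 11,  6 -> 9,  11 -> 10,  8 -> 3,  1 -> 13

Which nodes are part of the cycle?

1, 4, 8, 11, 12, 14

DFS with gray/black marking from 14:
14 gray
  1 gray
    13 gray
      9 gray
      9 black
    13 black
    6 gray
      6→9: 9 black — skip
    6 black
    7 gray
    7 black
    8 gray
      12 gray
        11 gray
          10 gray
          10 black
          4 gray
            4→14: 14 is gray → back edge
Back edge closes the cycle 14 → 1 → 8 → 12 → 11 → 4 → 14; its vertices are {1, 4, 8, 11, 12, 14}.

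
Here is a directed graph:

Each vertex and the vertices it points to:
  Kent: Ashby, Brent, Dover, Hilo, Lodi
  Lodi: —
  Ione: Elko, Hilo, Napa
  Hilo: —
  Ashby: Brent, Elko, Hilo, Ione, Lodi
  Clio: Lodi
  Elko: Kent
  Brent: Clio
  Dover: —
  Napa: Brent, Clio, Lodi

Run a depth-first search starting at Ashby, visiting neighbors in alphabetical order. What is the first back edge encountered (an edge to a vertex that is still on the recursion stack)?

Kent->Ashby

DFS from Ashby (visiting neighbors in alphabetical order); mark gray on enter, black on exit:
Ashby gray
  Brent gray
    Clio gray
      Lodi gray
      Lodi black
    Clio black
  Brent black
  Elko gray
    Kent gray
      Kent→Ashby: Ashby is gray → back edge
First back edge: Kent → Ashby.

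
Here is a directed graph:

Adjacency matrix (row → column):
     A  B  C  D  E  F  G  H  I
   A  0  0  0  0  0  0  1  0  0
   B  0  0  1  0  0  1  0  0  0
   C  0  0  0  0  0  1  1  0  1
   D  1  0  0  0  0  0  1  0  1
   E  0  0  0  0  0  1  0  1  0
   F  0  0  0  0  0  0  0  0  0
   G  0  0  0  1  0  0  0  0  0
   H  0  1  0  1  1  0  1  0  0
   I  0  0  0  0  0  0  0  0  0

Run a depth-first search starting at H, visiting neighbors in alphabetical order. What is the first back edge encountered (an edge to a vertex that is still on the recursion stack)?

A→G

DFS from H (visiting neighbors in alphabetical order); mark gray on enter, black on exit:
H gray
  B gray
    C gray
      F gray
      F black
      G gray
        D gray
          A gray
            A→G: G is gray → back edge
First back edge: A → G.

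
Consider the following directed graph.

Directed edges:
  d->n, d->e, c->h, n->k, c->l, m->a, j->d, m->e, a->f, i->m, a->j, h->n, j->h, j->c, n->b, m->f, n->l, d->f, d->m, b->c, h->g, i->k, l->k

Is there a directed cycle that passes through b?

Yes

b is on a cycle iff b can reach itself via ≥1 edge.
b → c → h → n → b — yes.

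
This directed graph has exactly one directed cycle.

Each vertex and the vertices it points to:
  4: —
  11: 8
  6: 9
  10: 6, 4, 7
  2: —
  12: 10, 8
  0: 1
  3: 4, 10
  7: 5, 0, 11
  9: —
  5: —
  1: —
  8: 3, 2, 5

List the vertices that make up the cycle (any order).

DFS with gray/black marking from 8:
8 gray
  3 gray
    4 gray
    4 black
    10 gray
      6 gray
        9 gray
        9 black
      6 black
      10→4: 4 black — skip
      7 gray
        5 gray
        5 black
        0 gray
          1 gray
          1 black
        0 black
        11 gray
          11→8: 8 is gray → back edge
Back edge closes the cycle 8 → 3 → 10 → 7 → 11 → 8; its vertices are {3, 7, 8, 10, 11}.

3, 7, 8, 10, 11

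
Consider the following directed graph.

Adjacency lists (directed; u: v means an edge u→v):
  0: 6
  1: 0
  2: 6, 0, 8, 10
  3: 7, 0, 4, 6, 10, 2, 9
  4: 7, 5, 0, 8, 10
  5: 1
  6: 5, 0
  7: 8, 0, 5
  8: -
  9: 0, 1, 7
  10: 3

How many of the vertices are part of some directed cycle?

A vertex is on a directed cycle iff it belongs to a strongly connected component of size ≥ 2 (or has a self-loop).
The vertices on cycles are {0, 1, 2, 3, 4, 5, 6, 10} — 8 in total.

8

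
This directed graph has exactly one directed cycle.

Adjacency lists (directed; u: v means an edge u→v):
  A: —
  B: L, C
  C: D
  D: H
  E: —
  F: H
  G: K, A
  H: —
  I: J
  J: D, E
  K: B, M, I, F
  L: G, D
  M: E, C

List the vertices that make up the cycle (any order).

B, G, K, L

DFS with gray/black marking from K:
K gray
  B gray
    L gray
      G gray
        G→K: K is gray → back edge
Back edge closes the cycle K → B → L → G → K; its vertices are {B, G, K, L}.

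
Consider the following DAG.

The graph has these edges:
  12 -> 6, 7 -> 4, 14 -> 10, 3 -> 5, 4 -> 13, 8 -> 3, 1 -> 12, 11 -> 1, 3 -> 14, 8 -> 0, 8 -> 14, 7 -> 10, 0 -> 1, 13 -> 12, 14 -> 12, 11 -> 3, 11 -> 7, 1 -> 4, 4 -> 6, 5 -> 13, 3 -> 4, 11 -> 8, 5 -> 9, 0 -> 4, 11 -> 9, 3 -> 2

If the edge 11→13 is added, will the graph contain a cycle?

No

Adding 11→13 creates a cycle iff 13 can already reach 11.
Explore from 13: no path reaches 11. The graph stays acyclic.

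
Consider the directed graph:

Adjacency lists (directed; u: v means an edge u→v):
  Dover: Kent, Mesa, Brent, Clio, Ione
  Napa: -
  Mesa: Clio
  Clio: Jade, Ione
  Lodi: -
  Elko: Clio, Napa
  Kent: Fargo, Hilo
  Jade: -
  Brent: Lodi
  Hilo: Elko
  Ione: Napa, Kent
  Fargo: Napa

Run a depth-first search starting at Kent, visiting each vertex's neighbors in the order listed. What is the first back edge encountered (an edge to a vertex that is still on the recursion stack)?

DFS from Kent (visiting each vertex's neighbors in the order listed); mark gray on enter, black on exit:
Kent gray
  Fargo gray
    Napa gray
    Napa black
  Fargo black
  Hilo gray
    Elko gray
      Clio gray
        Jade gray
        Jade black
        Ione gray
          Ione→Napa: Napa black — skip
          Ione→Kent: Kent is gray → back edge
First back edge: Ione → Kent.

Ione->Kent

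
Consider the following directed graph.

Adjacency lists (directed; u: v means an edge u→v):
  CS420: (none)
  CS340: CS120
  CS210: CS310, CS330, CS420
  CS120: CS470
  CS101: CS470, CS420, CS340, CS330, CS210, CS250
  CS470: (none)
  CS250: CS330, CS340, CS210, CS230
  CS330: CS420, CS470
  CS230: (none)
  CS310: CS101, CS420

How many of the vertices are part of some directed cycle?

4

A vertex is on a directed cycle iff it belongs to a strongly connected component of size ≥ 2 (or has a self-loop).
The vertices on cycles are {CS101, CS210, CS250, CS310} — 4 in total.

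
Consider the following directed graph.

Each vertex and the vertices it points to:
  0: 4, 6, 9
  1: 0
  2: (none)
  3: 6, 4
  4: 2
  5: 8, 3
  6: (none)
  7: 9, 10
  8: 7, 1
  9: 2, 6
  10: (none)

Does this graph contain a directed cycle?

DFS with white/gray/black marking, starting from 1:
1 gray
  0 gray
    4 gray
      2 gray
      2 black
    4 black
    6 gray
    6 black
    9 gray
      9→2: 2 black — skip
      9→6: 6 black — skip
    9 black
  0 black
1 black
3 gray
  3→6: 6 black — skip
  3→4: 4 black — skip
3 black
5 gray
  8 gray
    7 gray
      7→9: 9 black — skip
      10 gray
      10 black
    7 black
    8→1: 1 black — skip
  8 black
  5→3: 3 black — skip
5 black
Every edge goes to a white or black vertex — no back edge, so the graph is acyclic.

No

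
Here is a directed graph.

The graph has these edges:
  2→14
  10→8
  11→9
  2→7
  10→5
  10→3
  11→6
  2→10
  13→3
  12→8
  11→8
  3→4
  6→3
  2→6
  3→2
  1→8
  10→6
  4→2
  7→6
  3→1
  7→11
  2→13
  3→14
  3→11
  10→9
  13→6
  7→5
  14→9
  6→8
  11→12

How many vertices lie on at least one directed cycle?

8

A vertex is on a directed cycle iff it belongs to a strongly connected component of size ≥ 2 (or has a self-loop).
The vertices on cycles are {2, 3, 4, 6, 7, 10, 11, 13} — 8 in total.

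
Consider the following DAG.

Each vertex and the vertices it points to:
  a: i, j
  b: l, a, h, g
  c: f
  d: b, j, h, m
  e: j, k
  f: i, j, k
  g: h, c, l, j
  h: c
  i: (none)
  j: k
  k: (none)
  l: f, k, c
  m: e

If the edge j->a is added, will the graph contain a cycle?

Yes

Adding j→a creates a cycle iff a can already reach j.
Path from a: a → j.
So a → … → j → a is a cycle.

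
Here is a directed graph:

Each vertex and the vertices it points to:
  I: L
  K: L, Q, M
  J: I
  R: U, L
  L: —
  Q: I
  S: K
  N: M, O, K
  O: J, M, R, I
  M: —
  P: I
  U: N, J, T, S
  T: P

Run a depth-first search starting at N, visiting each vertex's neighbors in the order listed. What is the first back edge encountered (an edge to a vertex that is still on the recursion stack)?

DFS from N (visiting each vertex's neighbors in the order listed); mark gray on enter, black on exit:
N gray
  M gray
  M black
  O gray
    J gray
      I gray
        L gray
        L black
      I black
    J black
    O→M: M black — skip
    R gray
      U gray
        U→N: N is gray → back edge
First back edge: U → N.

U->N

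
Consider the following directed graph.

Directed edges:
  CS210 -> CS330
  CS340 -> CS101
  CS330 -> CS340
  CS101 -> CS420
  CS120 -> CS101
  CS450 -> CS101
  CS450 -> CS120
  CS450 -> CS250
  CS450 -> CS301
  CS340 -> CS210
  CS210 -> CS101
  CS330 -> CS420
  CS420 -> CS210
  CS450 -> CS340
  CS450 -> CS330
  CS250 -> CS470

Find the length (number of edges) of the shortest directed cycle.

3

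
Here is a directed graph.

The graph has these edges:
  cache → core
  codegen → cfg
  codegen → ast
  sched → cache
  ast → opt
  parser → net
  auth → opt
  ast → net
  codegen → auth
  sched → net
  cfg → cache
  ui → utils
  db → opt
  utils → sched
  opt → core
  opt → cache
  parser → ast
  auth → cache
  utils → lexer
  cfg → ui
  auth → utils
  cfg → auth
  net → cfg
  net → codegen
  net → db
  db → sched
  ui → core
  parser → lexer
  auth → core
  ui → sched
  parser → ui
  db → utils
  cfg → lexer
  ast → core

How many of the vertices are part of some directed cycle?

A vertex is on a directed cycle iff it belongs to a strongly connected component of size ≥ 2 (or has a self-loop).
The vertices on cycles are {db, ui, ast, cfg, net, auth, sched, utils, codegen} — 9 in total.

9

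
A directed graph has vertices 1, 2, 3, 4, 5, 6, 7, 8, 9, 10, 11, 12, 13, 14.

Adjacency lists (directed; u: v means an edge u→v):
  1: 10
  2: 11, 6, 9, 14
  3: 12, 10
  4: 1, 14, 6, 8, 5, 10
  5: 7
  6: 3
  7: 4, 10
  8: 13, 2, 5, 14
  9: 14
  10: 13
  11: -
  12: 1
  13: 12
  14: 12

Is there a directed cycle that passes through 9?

9 lies on a cycle iff there is a path from 9 back to itself.
Exploring from 9, it never reaches itself; equivalently, its strongly connected component is a singleton.

No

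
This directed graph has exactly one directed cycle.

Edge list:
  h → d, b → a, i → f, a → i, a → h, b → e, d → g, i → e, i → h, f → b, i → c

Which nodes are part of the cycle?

DFS with gray/black marking from b:
b gray
  e gray
  e black
  a gray
    h gray
      d gray
        g gray
        g black
      d black
    h black
    i gray
      i→h: h black — skip
      f gray
        f→b: b is gray → back edge
Back edge closes the cycle b → a → i → f → b; its vertices are {a, b, f, i}.

a, b, f, i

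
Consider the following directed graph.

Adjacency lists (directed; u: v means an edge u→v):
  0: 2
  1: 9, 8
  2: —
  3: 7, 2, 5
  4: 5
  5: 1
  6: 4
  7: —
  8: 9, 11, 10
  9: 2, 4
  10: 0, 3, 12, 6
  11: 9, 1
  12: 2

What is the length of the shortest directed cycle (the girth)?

3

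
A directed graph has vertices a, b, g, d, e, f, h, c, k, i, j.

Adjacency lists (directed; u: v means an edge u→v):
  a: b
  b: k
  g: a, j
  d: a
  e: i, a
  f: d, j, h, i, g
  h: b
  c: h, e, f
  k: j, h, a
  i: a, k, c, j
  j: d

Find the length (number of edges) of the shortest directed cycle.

For each vertex v, BFS finds the shortest path from v back to v.
The shortest such closed walk is c → f → i → c, length 3.

3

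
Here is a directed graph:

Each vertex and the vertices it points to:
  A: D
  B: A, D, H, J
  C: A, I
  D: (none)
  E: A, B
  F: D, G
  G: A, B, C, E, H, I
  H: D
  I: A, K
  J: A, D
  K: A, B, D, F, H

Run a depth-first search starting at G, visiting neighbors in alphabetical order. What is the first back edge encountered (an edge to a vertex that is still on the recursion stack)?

DFS from G (visiting neighbors in alphabetical order); mark gray on enter, black on exit:
G gray
  A gray
    D gray
    D black
  A black
  B gray
    B→A: A black — skip
    B→D: D black — skip
    H gray
      H→D: D black — skip
    H black
    J gray
      J→A: A black — skip
      J→D: D black — skip
    J black
  B black
  C gray
    C→A: A black — skip
    I gray
      I→A: A black — skip
      K gray
        K→A: A black — skip
        K→B: B black — skip
        K→D: D black — skip
        F gray
          F→D: D black — skip
          F→G: G is gray → back edge
First back edge: F → G.

F->G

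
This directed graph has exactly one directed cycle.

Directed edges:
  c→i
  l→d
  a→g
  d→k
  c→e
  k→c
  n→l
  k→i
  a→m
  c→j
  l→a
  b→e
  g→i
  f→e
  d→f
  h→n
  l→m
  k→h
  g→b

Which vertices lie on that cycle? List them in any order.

d, h, k, l, n

DFS with gray/black marking from l:
l gray
  m gray
  m black
  d gray
    f gray
      e gray
      e black
    f black
    k gray
      c gray
        i gray
        i black
        c→e: e black — skip
        j gray
        j black
      c black
      k→i: i black — skip
      h gray
        n gray
          n→l: l is gray → back edge
Back edge closes the cycle l → d → k → h → n → l; its vertices are {d, h, k, l, n}.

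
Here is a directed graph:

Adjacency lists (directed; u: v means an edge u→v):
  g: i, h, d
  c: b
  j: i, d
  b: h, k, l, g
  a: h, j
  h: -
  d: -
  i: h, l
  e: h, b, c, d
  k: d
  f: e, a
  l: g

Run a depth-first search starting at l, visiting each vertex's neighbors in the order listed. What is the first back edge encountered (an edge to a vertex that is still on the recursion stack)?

i→l

DFS from l (visiting each vertex's neighbors in the order listed); mark gray on enter, black on exit:
l gray
  g gray
    i gray
      h gray
      h black
      i→l: l is gray → back edge
First back edge: i → l.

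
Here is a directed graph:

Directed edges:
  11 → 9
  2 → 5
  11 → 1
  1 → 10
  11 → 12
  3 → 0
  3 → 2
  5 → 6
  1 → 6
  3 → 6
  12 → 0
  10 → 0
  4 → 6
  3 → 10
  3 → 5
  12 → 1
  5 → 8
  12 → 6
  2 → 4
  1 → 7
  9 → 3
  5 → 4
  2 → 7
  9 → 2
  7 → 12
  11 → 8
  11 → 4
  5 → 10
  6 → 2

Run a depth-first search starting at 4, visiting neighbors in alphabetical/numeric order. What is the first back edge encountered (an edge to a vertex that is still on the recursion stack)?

2->4

DFS from 4 (visiting neighbors in alphabetical/numeric order); mark gray on enter, black on exit:
4 gray
  6 gray
    2 gray
      2→4: 4 is gray → back edge
First back edge: 2 → 4.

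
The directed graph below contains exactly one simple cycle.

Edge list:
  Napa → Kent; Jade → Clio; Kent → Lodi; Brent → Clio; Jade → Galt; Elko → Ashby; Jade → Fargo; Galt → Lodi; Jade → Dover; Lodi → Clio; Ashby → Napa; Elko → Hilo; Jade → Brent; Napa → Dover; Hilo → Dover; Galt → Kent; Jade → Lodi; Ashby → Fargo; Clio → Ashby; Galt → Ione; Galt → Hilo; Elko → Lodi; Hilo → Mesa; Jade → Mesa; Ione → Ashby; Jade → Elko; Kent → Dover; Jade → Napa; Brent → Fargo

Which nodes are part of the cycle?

DFS with gray/black marking from Napa:
Napa gray
  Kent gray
    Dover gray
    Dover black
    Lodi gray
      Clio gray
        Ashby gray
          Ashby→Napa: Napa is gray → back edge
Back edge closes the cycle Napa → Kent → Lodi → Clio → Ashby → Napa; its vertices are {Clio, Kent, Lodi, Napa, Ashby}.

Clio, Kent, Lodi, Napa, Ashby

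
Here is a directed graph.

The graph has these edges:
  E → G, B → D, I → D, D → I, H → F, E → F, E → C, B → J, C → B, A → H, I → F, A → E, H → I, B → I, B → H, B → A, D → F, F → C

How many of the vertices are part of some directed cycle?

8

A vertex is on a directed cycle iff it belongs to a strongly connected component of size ≥ 2 (or has a self-loop).
The vertices on cycles are {A, B, C, D, E, F, H, I} — 8 in total.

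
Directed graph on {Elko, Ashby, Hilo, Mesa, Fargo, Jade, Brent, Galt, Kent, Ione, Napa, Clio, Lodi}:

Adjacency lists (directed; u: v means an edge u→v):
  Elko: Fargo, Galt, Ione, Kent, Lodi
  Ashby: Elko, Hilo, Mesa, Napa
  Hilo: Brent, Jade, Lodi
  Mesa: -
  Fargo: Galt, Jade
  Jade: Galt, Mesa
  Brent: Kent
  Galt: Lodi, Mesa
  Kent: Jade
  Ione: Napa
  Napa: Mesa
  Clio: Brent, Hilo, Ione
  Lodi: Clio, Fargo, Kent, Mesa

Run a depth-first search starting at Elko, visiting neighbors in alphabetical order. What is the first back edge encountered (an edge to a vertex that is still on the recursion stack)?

Jade->Galt

DFS from Elko (visiting neighbors in alphabetical order); mark gray on enter, black on exit:
Elko gray
  Fargo gray
    Galt gray
      Lodi gray
        Clio gray
          Brent gray
            Kent gray
              Jade gray
                Jade→Galt: Galt is gray → back edge
First back edge: Jade → Galt.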